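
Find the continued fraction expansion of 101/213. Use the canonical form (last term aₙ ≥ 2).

[0; 2, 9, 5, 2]

101 = 0·213 + 101
213 = 2·101 + 11
101 = 9·11 + 2
11 = 5·2 + 1
2 = 2·1 + 0  (stop)
So 101/213 = [0; 2, 9, 5, 2].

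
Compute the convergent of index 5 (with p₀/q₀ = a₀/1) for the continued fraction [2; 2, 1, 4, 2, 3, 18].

252/107

Using pₖ = aₖpₖ₋₁ + pₖ₋₂, qₖ = aₖqₖ₋₁ + qₖ₋₂ (with p₋₁=1, p₋₂=0, q₋₁=0, q₋₂=1):
  k=0: a=2, p=2, q=1
  k=1: a=2, p=5, q=2
  k=2: a=1, p=7, q=3
  k=3: a=4, p=33, q=14
  k=4: a=2, p=73, q=31
  k=5: a=3, p=252, q=107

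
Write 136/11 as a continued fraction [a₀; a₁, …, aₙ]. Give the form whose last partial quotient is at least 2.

136 = 12×11 + 4
11 = 2×4 + 3
4 = 1×3 + 1
3 = 3×1 + 0  (stop)
So 136/11 = [12; 2, 1, 3].

[12; 2, 1, 3]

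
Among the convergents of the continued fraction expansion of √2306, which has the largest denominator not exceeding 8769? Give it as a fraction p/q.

√2306 = [48; 48, 96, …] (period length 2).
Convergents:
  p_0/q_0 = 48/1
  p_1/q_1 = 2305/48
  p_2/q_2 = 221328/4609
  p_3/q_3 = 10626049/221280
q_2 = 4609 ≤ 8769 < 221280 = q_3, so the answer is 221328/4609.

221328/4609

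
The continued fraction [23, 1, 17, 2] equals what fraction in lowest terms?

886/37

Using pₖ = aₖpₖ₋₁ + pₖ₋₂ and qₖ = aₖqₖ₋₁ + qₖ₋₂:
  k=0: a=23, p=23, q=1
  k=1: a=1, p=24, q=1
  k=2: a=17, p=431, q=18
  k=3: a=2, p=886, q=37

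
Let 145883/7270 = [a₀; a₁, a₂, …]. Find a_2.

19

145883 = 20·7270 + 483   →  a_0 = 20
7270 = 15·483 + 25   →  a_1 = 15
483 = 19·25 + 8   →  a_2 = 19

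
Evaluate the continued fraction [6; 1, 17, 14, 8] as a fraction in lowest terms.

14181/2042

Fold from the inside: start with 8/1.
  14 + 1/8 = 113/8
  17 + 8/113 = 1929/113
  1 + 113/1929 = 2042/1929
  6 + 1929/2042 = 14181/2042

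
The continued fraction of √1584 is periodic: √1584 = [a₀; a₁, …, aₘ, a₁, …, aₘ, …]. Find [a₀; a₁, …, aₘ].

[39; 1, 3, 1, 78]

a₀ = ⌊√1584⌋ = 39.
With m₀=0, d₀=1 and mₖ₊₁ = dₖaₖ − mₖ, dₖ₊₁ = (n − mₖ₊₁²)/dₖ, aₖ₊₁ = ⌊(a₀+mₖ₊₁)/dₖ₊₁⌋:
  k=1: m=39, d=63, a=1
  k=2: m=24, d=16, a=3
  k=3: m=24, d=63, a=1
  k=4: m=39, d=1, a=78
d=1 and a=2a₀=78 at k=4, so the next step gives (m, d) = (39, 63) again — its k=1 value — and the period has length 4.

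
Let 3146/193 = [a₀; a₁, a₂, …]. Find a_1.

3

3146 = 16·193 + 58   →  a_0 = 16
193 = 3·58 + 19   →  a_1 = 3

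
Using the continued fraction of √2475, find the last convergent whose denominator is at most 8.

199/4

√2475 = [49; 1, 2, 1, 98, …] (period length 4).
Convergents:
  p_0/q_0 = 49/1
  p_1/q_1 = 50/1
  p_2/q_2 = 149/3
  p_3/q_3 = 199/4
  p_4/q_4 = 19651/395
q_3 = 4 ≤ 8 < 395 = q_4, so the answer is 199/4.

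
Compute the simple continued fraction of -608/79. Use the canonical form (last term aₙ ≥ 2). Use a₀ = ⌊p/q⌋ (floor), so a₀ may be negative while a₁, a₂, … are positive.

[-8; 3, 3, 2, 3]

-608 = -8×79 + 24
79 = 3×24 + 7
24 = 3×7 + 3
7 = 2×3 + 1
3 = 3×1 + 0  (stop)
So -608/79 = [-8; 3, 3, 2, 3].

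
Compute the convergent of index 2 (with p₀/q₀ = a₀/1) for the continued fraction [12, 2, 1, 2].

Using pₖ = aₖpₖ₋₁ + pₖ₋₂, qₖ = aₖqₖ₋₁ + qₖ₋₂ (with p₋₁=1, p₋₂=0, q₋₁=0, q₋₂=1):
  k=0: a=12, p=12, q=1
  k=1: a=2, p=25, q=2
  k=2: a=1, p=37, q=3

37/3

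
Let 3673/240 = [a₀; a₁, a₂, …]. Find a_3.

3673 = 15·240 + 73   →  a_0 = 15
240 = 3·73 + 21   →  a_1 = 3
73 = 3·21 + 10   →  a_2 = 3
21 = 2·10 + 1   →  a_3 = 2

2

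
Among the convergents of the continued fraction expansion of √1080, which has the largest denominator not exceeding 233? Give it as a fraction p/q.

√1080 = [32; 1, 6, 3, 6, 1, 64, …] (period length 6).
Convergents:
  p_0/q_0 = 32/1
  p_1/q_1 = 33/1
  p_2/q_2 = 230/7
  p_3/q_3 = 723/22
  p_4/q_4 = 4568/139
  p_5/q_5 = 5291/161
  p_6/q_6 = 343192/10443
q_5 = 161 ≤ 233 < 10443 = q_6, so the answer is 5291/161.

5291/161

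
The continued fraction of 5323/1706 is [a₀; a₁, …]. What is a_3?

9

5323 = 3·1706 + 205   →  a_0 = 3
1706 = 8·205 + 66   →  a_1 = 8
205 = 3·66 + 7   →  a_2 = 3
66 = 9·7 + 3   →  a_3 = 9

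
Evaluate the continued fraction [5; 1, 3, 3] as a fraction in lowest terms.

Fold from the inside: start with 3/1.
  3 + 1/3 = 10/3
  1 + 3/10 = 13/10
  5 + 10/13 = 75/13

75/13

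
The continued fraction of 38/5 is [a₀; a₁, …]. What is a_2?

1

38 = 7·5 + 3   →  a_0 = 7
5 = 1·3 + 2   →  a_1 = 1
3 = 1·2 + 1   →  a_2 = 1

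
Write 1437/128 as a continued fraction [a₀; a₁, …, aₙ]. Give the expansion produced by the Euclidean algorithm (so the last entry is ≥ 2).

1437 = 11·128 + 29
128 = 4·29 + 12
29 = 2·12 + 5
12 = 2·5 + 2
5 = 2·2 + 1
2 = 2·1 + 0  (stop)
So 1437/128 = [11; 4, 2, 2, 2, 2].

[11; 4, 2, 2, 2, 2]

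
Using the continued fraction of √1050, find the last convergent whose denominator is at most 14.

√1050 = [32; 2, 2, 10, 2, 2, 64, …] (period length 6).
Convergents:
  p_0/q_0 = 32/1
  p_1/q_1 = 65/2
  p_2/q_2 = 162/5
  p_3/q_3 = 1685/52
q_2 = 5 ≤ 14 < 52 = q_3, so the answer is 162/5.

162/5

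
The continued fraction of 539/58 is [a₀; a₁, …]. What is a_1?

539 = 9·58 + 17   →  a_0 = 9
58 = 3·17 + 7   →  a_1 = 3

3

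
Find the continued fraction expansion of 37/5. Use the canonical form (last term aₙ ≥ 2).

37 = 7·5 + 2
5 = 2·2 + 1
2 = 2·1 + 0  (stop)
So 37/5 = [7; 2, 2].

[7; 2, 2]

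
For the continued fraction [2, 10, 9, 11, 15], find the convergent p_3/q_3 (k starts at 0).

Using pₖ = aₖpₖ₋₁ + pₖ₋₂, qₖ = aₖqₖ₋₁ + qₖ₋₂ (with p₋₁=1, p₋₂=0, q₋₁=0, q₋₂=1):
  k=0: a=2, p=2, q=1
  k=1: a=10, p=21, q=10
  k=2: a=9, p=191, q=91
  k=3: a=11, p=2122, q=1011

2122/1011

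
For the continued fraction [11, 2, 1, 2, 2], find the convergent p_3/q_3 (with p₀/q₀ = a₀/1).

91/8

Using pₖ = aₖpₖ₋₁ + pₖ₋₂, qₖ = aₖqₖ₋₁ + qₖ₋₂ (with p₋₁=1, p₋₂=0, q₋₁=0, q₋₂=1):
  k=0: a=11, p=11, q=1
  k=1: a=2, p=23, q=2
  k=2: a=1, p=34, q=3
  k=3: a=2, p=91, q=8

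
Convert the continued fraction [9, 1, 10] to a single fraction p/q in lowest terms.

109/11

Fold from the inside: start with 10/1.
  1 + 1/10 = 11/10
  9 + 10/11 = 109/11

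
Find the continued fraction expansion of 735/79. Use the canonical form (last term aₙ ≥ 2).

735 = 9*79 + 24
79 = 3*24 + 7
24 = 3*7 + 3
7 = 2*3 + 1
3 = 3*1 + 0  (stop)
So 735/79 = [9; 3, 3, 2, 3].

[9; 3, 3, 2, 3]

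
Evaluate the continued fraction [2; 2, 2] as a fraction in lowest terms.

Using pₖ = aₖpₖ₋₁ + pₖ₋₂ and qₖ = aₖqₖ₋₁ + qₖ₋₂:
  k=0: a=2, p=2, q=1
  k=1: a=2, p=5, q=2
  k=2: a=2, p=12, q=5

12/5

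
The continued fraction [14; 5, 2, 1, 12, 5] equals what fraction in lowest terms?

Using pₖ = aₖpₖ₋₁ + pₖ₋₂ and qₖ = aₖqₖ₋₁ + qₖ₋₂:
  k=0: a=14, p=14, q=1
  k=1: a=5, p=71, q=5
  k=2: a=2, p=156, q=11
  k=3: a=1, p=227, q=16
  k=4: a=12, p=2880, q=203
  k=5: a=5, p=14627, q=1031

14627/1031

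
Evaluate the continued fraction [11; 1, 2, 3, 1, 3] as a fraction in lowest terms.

573/49

Using pₖ = aₖpₖ₋₁ + pₖ₋₂ and qₖ = aₖqₖ₋₁ + qₖ₋₂:
  k=0: a=11, p=11, q=1
  k=1: a=1, p=12, q=1
  k=2: a=2, p=35, q=3
  k=3: a=3, p=117, q=10
  k=4: a=1, p=152, q=13
  k=5: a=3, p=573, q=49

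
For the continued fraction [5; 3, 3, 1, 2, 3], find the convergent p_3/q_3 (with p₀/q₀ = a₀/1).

Using pₖ = aₖpₖ₋₁ + pₖ₋₂, qₖ = aₖqₖ₋₁ + qₖ₋₂ (with p₋₁=1, p₋₂=0, q₋₁=0, q₋₂=1):
  k=0: a=5, p=5, q=1
  k=1: a=3, p=16, q=3
  k=2: a=3, p=53, q=10
  k=3: a=1, p=69, q=13

69/13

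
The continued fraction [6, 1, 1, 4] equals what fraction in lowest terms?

59/9

Fold from the inside: start with 4/1.
  1 + 1/4 = 5/4
  1 + 4/5 = 9/5
  6 + 5/9 = 59/9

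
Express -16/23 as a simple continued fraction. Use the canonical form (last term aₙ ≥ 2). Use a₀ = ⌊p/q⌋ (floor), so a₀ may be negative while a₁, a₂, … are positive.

-16 = -1*23 + 7
23 = 3*7 + 2
7 = 3*2 + 1
2 = 2*1 + 0  (stop)
So -16/23 = [-1; 3, 3, 2].

[-1; 3, 3, 2]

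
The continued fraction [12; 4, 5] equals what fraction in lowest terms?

Fold from the inside: start with 5/1.
  4 + 1/5 = 21/5
  12 + 5/21 = 257/21

257/21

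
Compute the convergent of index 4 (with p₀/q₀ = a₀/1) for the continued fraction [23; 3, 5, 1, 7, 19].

Using pₖ = aₖpₖ₋₁ + pₖ₋₂, qₖ = aₖqₖ₋₁ + qₖ₋₂ (with p₋₁=1, p₋₂=0, q₋₁=0, q₋₂=1):
  k=0: a=23, p=23, q=1
  k=1: a=3, p=70, q=3
  k=2: a=5, p=373, q=16
  k=3: a=1, p=443, q=19
  k=4: a=7, p=3474, q=149

3474/149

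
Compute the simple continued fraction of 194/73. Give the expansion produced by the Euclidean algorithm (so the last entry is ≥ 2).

194 = 2*73 + 48
73 = 1*48 + 25
48 = 1*25 + 23
25 = 1*23 + 2
23 = 11*2 + 1
2 = 2*1 + 0  (stop)
So 194/73 = [2; 1, 1, 1, 11, 2].

[2; 1, 1, 1, 11, 2]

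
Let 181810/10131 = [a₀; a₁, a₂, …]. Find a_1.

181810 = 17·10131 + 9583   →  a_0 = 17
10131 = 1·9583 + 548   →  a_1 = 1

1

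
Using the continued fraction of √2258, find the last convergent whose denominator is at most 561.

√2258 = [47; 1, 1, 13, 13, 1, 1, 94, …] (period length 7).
Convergents:
  p_0/q_0 = 47/1
  p_1/q_1 = 48/1
  p_2/q_2 = 95/2
  p_3/q_3 = 1283/27
  p_4/q_4 = 16774/353
  p_5/q_5 = 18057/380
  p_6/q_6 = 34831/733
q_5 = 380 ≤ 561 < 733 = q_6, so the answer is 18057/380.

18057/380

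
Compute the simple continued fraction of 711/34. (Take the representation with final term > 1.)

711 = 20*34 + 31
34 = 1*31 + 3
31 = 10*3 + 1
3 = 3*1 + 0  (stop)
So 711/34 = [20; 1, 10, 3].

[20; 1, 10, 3]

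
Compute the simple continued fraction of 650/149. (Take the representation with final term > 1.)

650 = 4·149 + 54
149 = 2·54 + 41
54 = 1·41 + 13
41 = 3·13 + 2
13 = 6·2 + 1
2 = 2·1 + 0  (stop)
So 650/149 = [4; 2, 1, 3, 6, 2].

[4; 2, 1, 3, 6, 2]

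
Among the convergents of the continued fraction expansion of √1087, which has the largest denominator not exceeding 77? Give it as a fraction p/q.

√1087 = [32; 1, 31, 1, 64, …] (period length 4).
Convergents:
  p_0/q_0 = 32/1
  p_1/q_1 = 33/1
  p_2/q_2 = 1055/32
  p_3/q_3 = 1088/33
  p_4/q_4 = 70687/2144
q_3 = 33 ≤ 77 < 2144 = q_4, so the answer is 1088/33.

1088/33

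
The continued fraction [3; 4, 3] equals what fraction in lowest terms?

Fold from the inside: start with 3/1.
  4 + 1/3 = 13/3
  3 + 3/13 = 42/13

42/13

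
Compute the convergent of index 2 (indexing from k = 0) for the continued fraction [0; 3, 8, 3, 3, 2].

8/25

Using pₖ = aₖpₖ₋₁ + pₖ₋₂, qₖ = aₖqₖ₋₁ + qₖ₋₂ (with p₋₁=1, p₋₂=0, q₋₁=0, q₋₂=1):
  k=0: a=0, p=0, q=1
  k=1: a=3, p=1, q=3
  k=2: a=8, p=8, q=25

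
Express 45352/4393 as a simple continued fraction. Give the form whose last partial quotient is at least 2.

[10; 3, 11, 5, 12, 2]

45352 = 10*4393 + 1422
4393 = 3*1422 + 127
1422 = 11*127 + 25
127 = 5*25 + 2
25 = 12*2 + 1
2 = 2*1 + 0  (stop)
So 45352/4393 = [10; 3, 11, 5, 12, 2].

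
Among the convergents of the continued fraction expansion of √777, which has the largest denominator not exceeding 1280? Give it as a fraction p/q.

√777 = [27; 1, 6, 1, 54, …] (period length 4).
Convergents:
  p_0/q_0 = 27/1
  p_1/q_1 = 28/1
  p_2/q_2 = 195/7
  p_3/q_3 = 223/8
  p_4/q_4 = 12237/439
  p_5/q_5 = 12460/447
  p_6/q_6 = 86997/3121
q_5 = 447 ≤ 1280 < 3121 = q_6, so the answer is 12460/447.

12460/447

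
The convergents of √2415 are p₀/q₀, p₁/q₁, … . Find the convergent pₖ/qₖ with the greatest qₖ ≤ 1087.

√2415 = [49; 7, 98, …] (period length 2).
Convergents:
  p_0/q_0 = 49/1
  p_1/q_1 = 344/7
  p_2/q_2 = 33761/687
  p_3/q_3 = 236671/4816
q_2 = 687 ≤ 1087 < 4816 = q_3, so the answer is 33761/687.

33761/687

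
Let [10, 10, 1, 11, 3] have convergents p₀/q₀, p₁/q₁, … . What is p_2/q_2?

111/11

Using pₖ = aₖpₖ₋₁ + pₖ₋₂, qₖ = aₖqₖ₋₁ + qₖ₋₂ (with p₋₁=1, p₋₂=0, q₋₁=0, q₋₂=1):
  k=0: a=10, p=10, q=1
  k=1: a=10, p=101, q=10
  k=2: a=1, p=111, q=11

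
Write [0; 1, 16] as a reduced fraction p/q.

16/17

Using pₖ = aₖpₖ₋₁ + pₖ₋₂ and qₖ = aₖqₖ₋₁ + qₖ₋₂:
  k=0: a=0, p=0, q=1
  k=1: a=1, p=1, q=1
  k=2: a=16, p=16, q=17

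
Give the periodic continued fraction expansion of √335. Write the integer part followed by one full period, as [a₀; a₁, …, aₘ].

a₀ = ⌊√335⌋ = 18.
With m₀=0, d₀=1 and mₖ₊₁ = dₖaₖ − mₖ, dₖ₊₁ = (n − mₖ₊₁²)/dₖ, aₖ₊₁ = ⌊(a₀+mₖ₊₁)/dₖ₊₁⌋:
  k=1: m=18, d=11, a=3
  k=2: m=15, d=10, a=3
  k=3: m=15, d=11, a=3
  k=4: m=18, d=1, a=36
d=1 and a=2a₀=36 at k=4, so the next step gives (m, d) = (18, 11) again — its k=1 value — and the period has length 4.

[18; 3, 3, 3, 36]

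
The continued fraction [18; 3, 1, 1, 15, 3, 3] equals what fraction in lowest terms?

Using pₖ = aₖpₖ₋₁ + pₖ₋₂ and qₖ = aₖqₖ₋₁ + qₖ₋₂:
  k=0: a=18, p=18, q=1
  k=1: a=3, p=55, q=3
  k=2: a=1, p=73, q=4
  k=3: a=1, p=128, q=7
  k=4: a=15, p=1993, q=109
  k=5: a=3, p=6107, q=334
  k=6: a=3, p=20314, q=1111

20314/1111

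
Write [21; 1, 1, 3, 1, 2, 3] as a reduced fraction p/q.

1811/84

Fold from the inside: start with 3/1.
  2 + 1/3 = 7/3
  1 + 3/7 = 10/7
  3 + 7/10 = 37/10
  1 + 10/37 = 47/37
  1 + 37/47 = 84/47
  21 + 47/84 = 1811/84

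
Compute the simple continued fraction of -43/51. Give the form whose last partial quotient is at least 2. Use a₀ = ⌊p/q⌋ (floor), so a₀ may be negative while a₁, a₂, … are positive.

[-1; 6, 2, 1, 2]

-43 = -1*51 + 8
51 = 6*8 + 3
8 = 2*3 + 2
3 = 1*2 + 1
2 = 2*1 + 0  (stop)
So -43/51 = [-1; 6, 2, 1, 2].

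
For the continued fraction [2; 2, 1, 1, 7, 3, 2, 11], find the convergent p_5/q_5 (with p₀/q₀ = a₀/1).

Using pₖ = aₖpₖ₋₁ + pₖ₋₂, qₖ = aₖqₖ₋₁ + qₖ₋₂ (with p₋₁=1, p₋₂=0, q₋₁=0, q₋₂=1):
  k=0: a=2, p=2, q=1
  k=1: a=2, p=5, q=2
  k=2: a=1, p=7, q=3
  k=3: a=1, p=12, q=5
  k=4: a=7, p=91, q=38
  k=5: a=3, p=285, q=119

285/119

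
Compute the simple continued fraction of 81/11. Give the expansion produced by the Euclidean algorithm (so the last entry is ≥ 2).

81 = 7*11 + 4
11 = 2*4 + 3
4 = 1*3 + 1
3 = 3*1 + 0  (stop)
So 81/11 = [7; 2, 1, 3].

[7; 2, 1, 3]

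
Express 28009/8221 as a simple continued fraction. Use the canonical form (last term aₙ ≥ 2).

[3; 2, 2, 5, 3, 4, 4, 5]

28009 = 3·8221 + 3346
8221 = 2·3346 + 1529
3346 = 2·1529 + 288
1529 = 5·288 + 89
288 = 3·89 + 21
89 = 4·21 + 5
21 = 4·5 + 1
5 = 5·1 + 0  (stop)
So 28009/8221 = [3; 2, 2, 5, 3, 4, 4, 5].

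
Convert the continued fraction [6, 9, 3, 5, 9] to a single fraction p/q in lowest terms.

Using pₖ = aₖpₖ₋₁ + pₖ₋₂ and qₖ = aₖqₖ₋₁ + qₖ₋₂:
  k=0: a=6, p=6, q=1
  k=1: a=9, p=55, q=9
  k=2: a=3, p=171, q=28
  k=3: a=5, p=910, q=149
  k=4: a=9, p=8361, q=1369

8361/1369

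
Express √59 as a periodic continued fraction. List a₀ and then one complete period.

[7; 1, 2, 7, 2, 1, 14]

a₀ = ⌊√59⌋ = 7.
With m₀=0, d₀=1 and mₖ₊₁ = dₖaₖ − mₖ, dₖ₊₁ = (n − mₖ₊₁²)/dₖ, aₖ₊₁ = ⌊(a₀+mₖ₊₁)/dₖ₊₁⌋:
  k=1: m=7, d=10, a=1
  k=2: m=3, d=5, a=2
  k=3: m=7, d=2, a=7
  k=4: m=7, d=5, a=2
  k=5: m=3, d=10, a=1
  k=6: m=7, d=1, a=14
d=1 and a=2a₀=14 at k=6, so the next step gives (m, d) = (7, 10) again — its k=1 value — and the period has length 6.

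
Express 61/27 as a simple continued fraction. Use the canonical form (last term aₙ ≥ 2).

61 = 2*27 + 7
27 = 3*7 + 6
7 = 1*6 + 1
6 = 6*1 + 0  (stop)
So 61/27 = [2; 3, 1, 6].

[2; 3, 1, 6]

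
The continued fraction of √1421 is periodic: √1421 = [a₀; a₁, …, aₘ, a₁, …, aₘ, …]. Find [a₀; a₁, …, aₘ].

a₀ = ⌊√1421⌋ = 37.
With m₀=0, d₀=1 and mₖ₊₁ = dₖaₖ − mₖ, dₖ₊₁ = (n − mₖ₊₁²)/dₖ, aₖ₊₁ = ⌊(a₀+mₖ₊₁)/dₖ₊₁⌋:
  k=1: m=37, d=52, a=1
  k=2: m=15, d=23, a=2
  k=3: m=31, d=20, a=3
  k=4: m=29, d=29, a=2
  k=5: m=29, d=20, a=3
  k=6: m=31, d=23, a=2
  k=7: m=15, d=52, a=1
  k=8: m=37, d=1, a=74
d=1 and a=2a₀=74 at k=8, so the next step gives (m, d) = (37, 52) again — its k=1 value — and the period has length 8.

[37; 1, 2, 3, 2, 3, 2, 1, 74]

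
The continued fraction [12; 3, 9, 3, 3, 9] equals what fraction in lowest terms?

Using pₖ = aₖpₖ₋₁ + pₖ₋₂ and qₖ = aₖqₖ₋₁ + qₖ₋₂:
  k=0: a=12, p=12, q=1
  k=1: a=3, p=37, q=3
  k=2: a=9, p=345, q=28
  k=3: a=3, p=1072, q=87
  k=4: a=3, p=3561, q=289
  k=5: a=9, p=33121, q=2688

33121/2688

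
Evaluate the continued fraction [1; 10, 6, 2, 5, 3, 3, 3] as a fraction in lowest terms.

Using pₖ = aₖpₖ₋₁ + pₖ₋₂ and qₖ = aₖqₖ₋₁ + qₖ₋₂:
  k=0: a=1, p=1, q=1
  k=1: a=10, p=11, q=10
  k=2: a=6, p=67, q=61
  k=3: a=2, p=145, q=132
  k=4: a=5, p=792, q=721
  k=5: a=3, p=2521, q=2295
  k=6: a=3, p=8355, q=7606
  k=7: a=3, p=27586, q=25113

27586/25113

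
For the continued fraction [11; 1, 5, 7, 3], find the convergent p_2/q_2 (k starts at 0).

Using pₖ = aₖpₖ₋₁ + pₖ₋₂, qₖ = aₖqₖ₋₁ + qₖ₋₂ (with p₋₁=1, p₋₂=0, q₋₁=0, q₋₂=1):
  k=0: a=11, p=11, q=1
  k=1: a=1, p=12, q=1
  k=2: a=5, p=71, q=6

71/6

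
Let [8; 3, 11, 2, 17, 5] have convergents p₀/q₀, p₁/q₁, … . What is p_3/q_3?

Using pₖ = aₖpₖ₋₁ + pₖ₋₂, qₖ = aₖqₖ₋₁ + qₖ₋₂ (with p₋₁=1, p₋₂=0, q₋₁=0, q₋₂=1):
  k=0: a=8, p=8, q=1
  k=1: a=3, p=25, q=3
  k=2: a=11, p=283, q=34
  k=3: a=2, p=591, q=71

591/71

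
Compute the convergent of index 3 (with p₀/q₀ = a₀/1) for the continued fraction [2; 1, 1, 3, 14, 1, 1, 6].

18/7

Using pₖ = aₖpₖ₋₁ + pₖ₋₂, qₖ = aₖqₖ₋₁ + qₖ₋₂ (with p₋₁=1, p₋₂=0, q₋₁=0, q₋₂=1):
  k=0: a=2, p=2, q=1
  k=1: a=1, p=3, q=1
  k=2: a=1, p=5, q=2
  k=3: a=3, p=18, q=7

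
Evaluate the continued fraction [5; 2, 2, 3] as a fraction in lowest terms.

92/17

Fold from the inside: start with 3/1.
  2 + 1/3 = 7/3
  2 + 3/7 = 17/7
  5 + 7/17 = 92/17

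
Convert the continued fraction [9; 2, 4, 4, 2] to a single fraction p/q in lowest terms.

803/85

Fold from the inside: start with 2/1.
  4 + 1/2 = 9/2
  4 + 2/9 = 38/9
  2 + 9/38 = 85/38
  9 + 38/85 = 803/85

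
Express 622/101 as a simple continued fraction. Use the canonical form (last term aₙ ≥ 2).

622 = 6*101 + 16
101 = 6*16 + 5
16 = 3*5 + 1
5 = 5*1 + 0  (stop)
So 622/101 = [6; 6, 3, 5].

[6; 6, 3, 5]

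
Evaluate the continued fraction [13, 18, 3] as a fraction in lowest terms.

718/55

Using pₖ = aₖpₖ₋₁ + pₖ₋₂ and qₖ = aₖqₖ₋₁ + qₖ₋₂:
  k=0: a=13, p=13, q=1
  k=1: a=18, p=235, q=18
  k=2: a=3, p=718, q=55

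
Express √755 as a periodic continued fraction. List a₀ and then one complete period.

a₀ = ⌊√755⌋ = 27.
With m₀=0, d₀=1 and mₖ₊₁ = dₖaₖ − mₖ, dₖ₊₁ = (n − mₖ₊₁²)/dₖ, aₖ₊₁ = ⌊(a₀+mₖ₊₁)/dₖ₊₁⌋:
  k=1: m=27, d=26, a=2
  k=2: m=25, d=5, a=10
  k=3: m=25, d=26, a=2
  k=4: m=27, d=1, a=54
d=1 and a=2a₀=54 at k=4, so the next step gives (m, d) = (27, 26) again — its k=1 value — and the period has length 4.

[27; 2, 10, 2, 54]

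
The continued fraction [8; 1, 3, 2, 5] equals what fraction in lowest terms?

430/49

Using pₖ = aₖpₖ₋₁ + pₖ₋₂ and qₖ = aₖqₖ₋₁ + qₖ₋₂:
  k=0: a=8, p=8, q=1
  k=1: a=1, p=9, q=1
  k=2: a=3, p=35, q=4
  k=3: a=2, p=79, q=9
  k=4: a=5, p=430, q=49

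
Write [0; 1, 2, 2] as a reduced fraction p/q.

5/7

Using pₖ = aₖpₖ₋₁ + pₖ₋₂ and qₖ = aₖqₖ₋₁ + qₖ₋₂:
  k=0: a=0, p=0, q=1
  k=1: a=1, p=1, q=1
  k=2: a=2, p=2, q=3
  k=3: a=2, p=5, q=7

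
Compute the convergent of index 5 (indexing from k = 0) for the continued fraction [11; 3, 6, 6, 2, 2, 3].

7050/623

Using pₖ = aₖpₖ₋₁ + pₖ₋₂, qₖ = aₖqₖ₋₁ + qₖ₋₂ (with p₋₁=1, p₋₂=0, q₋₁=0, q₋₂=1):
  k=0: a=11, p=11, q=1
  k=1: a=3, p=34, q=3
  k=2: a=6, p=215, q=19
  k=3: a=6, p=1324, q=117
  k=4: a=2, p=2863, q=253
  k=5: a=2, p=7050, q=623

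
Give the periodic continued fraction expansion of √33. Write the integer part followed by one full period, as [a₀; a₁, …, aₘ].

[5; 1, 2, 1, 10]

a₀ = ⌊√33⌋ = 5.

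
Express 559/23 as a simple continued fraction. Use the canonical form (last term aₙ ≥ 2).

[24; 3, 3, 2]

559 = 24*23 + 7
23 = 3*7 + 2
7 = 3*2 + 1
2 = 2*1 + 0  (stop)
So 559/23 = [24; 3, 3, 2].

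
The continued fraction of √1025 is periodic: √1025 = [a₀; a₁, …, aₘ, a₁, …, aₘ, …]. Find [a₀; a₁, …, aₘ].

[32; 64]

a₀ = ⌊√1025⌋ = 32.
With m₀=0, d₀=1 and mₖ₊₁ = dₖaₖ − mₖ, dₖ₊₁ = (n − mₖ₊₁²)/dₖ, aₖ₊₁ = ⌊(a₀+mₖ₊₁)/dₖ₊₁⌋:
  k=1: m=32, d=1, a=64
d=1 and a=2a₀=64 at k=1, so the next step gives (m, d) = (32, 1) again — its k=1 value — and the period has length 1.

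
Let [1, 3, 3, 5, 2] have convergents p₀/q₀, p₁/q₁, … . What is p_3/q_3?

69/53

Using pₖ = aₖpₖ₋₁ + pₖ₋₂, qₖ = aₖqₖ₋₁ + qₖ₋₂ (with p₋₁=1, p₋₂=0, q₋₁=0, q₋₂=1):
  k=0: a=1, p=1, q=1
  k=1: a=3, p=4, q=3
  k=2: a=3, p=13, q=10
  k=3: a=5, p=69, q=53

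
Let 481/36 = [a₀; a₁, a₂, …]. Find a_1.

481 = 13·36 + 13   →  a_0 = 13
36 = 2·13 + 10   →  a_1 = 2

2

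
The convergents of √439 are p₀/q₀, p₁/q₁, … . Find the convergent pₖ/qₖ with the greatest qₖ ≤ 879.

√439 = [20; 1, 19, 1, 40, …] (period length 4).
Convergents:
  p_0/q_0 = 20/1
  p_1/q_1 = 21/1
  p_2/q_2 = 419/20
  p_3/q_3 = 440/21
  p_4/q_4 = 18019/860
  p_5/q_5 = 18459/881
q_4 = 860 ≤ 879 < 881 = q_5, so the answer is 18019/860.

18019/860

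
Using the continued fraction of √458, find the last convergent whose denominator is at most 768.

9181/429

√458 = [21; 2, 2, 42, …] (period length 3).
Convergents:
  p_0/q_0 = 21/1
  p_1/q_1 = 43/2
  p_2/q_2 = 107/5
  p_3/q_3 = 4537/212
  p_4/q_4 = 9181/429
  p_5/q_5 = 22899/1070
q_4 = 429 ≤ 768 < 1070 = q_5, so the answer is 9181/429.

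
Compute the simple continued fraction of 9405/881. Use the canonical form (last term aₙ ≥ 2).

[10; 1, 2, 12, 2, 3, 3]

9405 = 10·881 + 595
881 = 1·595 + 286
595 = 2·286 + 23
286 = 12·23 + 10
23 = 2·10 + 3
10 = 3·3 + 1
3 = 3·1 + 0  (stop)
So 9405/881 = [10; 1, 2, 12, 2, 3, 3].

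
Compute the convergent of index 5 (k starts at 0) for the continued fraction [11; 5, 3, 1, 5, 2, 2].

2943/263

Using pₖ = aₖpₖ₋₁ + pₖ₋₂, qₖ = aₖqₖ₋₁ + qₖ₋₂ (with p₋₁=1, p₋₂=0, q₋₁=0, q₋₂=1):
  k=0: a=11, p=11, q=1
  k=1: a=5, p=56, q=5
  k=2: a=3, p=179, q=16
  k=3: a=1, p=235, q=21
  k=4: a=5, p=1354, q=121
  k=5: a=2, p=2943, q=263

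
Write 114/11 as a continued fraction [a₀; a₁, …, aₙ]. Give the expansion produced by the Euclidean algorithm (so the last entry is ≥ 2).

114 = 10*11 + 4
11 = 2*4 + 3
4 = 1*3 + 1
3 = 3*1 + 0  (stop)
So 114/11 = [10; 2, 1, 3].

[10; 2, 1, 3]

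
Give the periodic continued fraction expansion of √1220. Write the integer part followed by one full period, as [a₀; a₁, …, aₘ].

[34; 1, 12, 1, 68]

a₀ = ⌊√1220⌋ = 34.
With m₀=0, d₀=1 and mₖ₊₁ = dₖaₖ − mₖ, dₖ₊₁ = (n − mₖ₊₁²)/dₖ, aₖ₊₁ = ⌊(a₀+mₖ₊₁)/dₖ₊₁⌋:
  k=1: m=34, d=64, a=1
  k=2: m=30, d=5, a=12
  k=3: m=30, d=64, a=1
  k=4: m=34, d=1, a=68
d=1 and a=2a₀=68 at k=4, so the next step gives (m, d) = (34, 64) again — its k=1 value — and the period has length 4.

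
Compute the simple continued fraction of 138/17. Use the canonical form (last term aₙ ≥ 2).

138 = 8×17 + 2
17 = 8×2 + 1
2 = 2×1 + 0  (stop)
So 138/17 = [8; 8, 2].

[8; 8, 2]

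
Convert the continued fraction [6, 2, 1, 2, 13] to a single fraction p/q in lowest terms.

682/107

Fold from the inside: start with 13/1.
  2 + 1/13 = 27/13
  1 + 13/27 = 40/27
  2 + 27/40 = 107/40
  6 + 40/107 = 682/107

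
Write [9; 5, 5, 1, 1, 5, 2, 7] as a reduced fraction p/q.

Fold from the inside: start with 7/1.
  2 + 1/7 = 15/7
  5 + 7/15 = 82/15
  1 + 15/82 = 97/82
  1 + 82/97 = 179/97
  5 + 97/179 = 992/179
  5 + 179/992 = 5139/992
  9 + 992/5139 = 47243/5139

47243/5139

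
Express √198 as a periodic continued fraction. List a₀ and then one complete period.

[14; 14, 28]

a₀ = ⌊√198⌋ = 14.
With m₀=0, d₀=1 and mₖ₊₁ = dₖaₖ − mₖ, dₖ₊₁ = (n − mₖ₊₁²)/dₖ, aₖ₊₁ = ⌊(a₀+mₖ₊₁)/dₖ₊₁⌋:
  k=1: m=14, d=2, a=14
  k=2: m=14, d=1, a=28
d=1 and a=2a₀=28 at k=2, so the next step gives (m, d) = (14, 2) again — its k=1 value — and the period has length 2.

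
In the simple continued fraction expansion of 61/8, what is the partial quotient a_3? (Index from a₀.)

61 = 7·8 + 5   →  a_0 = 7
8 = 1·5 + 3   →  a_1 = 1
5 = 1·3 + 2   →  a_2 = 1
3 = 1·2 + 1   →  a_3 = 1

1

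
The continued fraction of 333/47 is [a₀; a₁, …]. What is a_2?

333 = 7·47 + 4   →  a_0 = 7
47 = 11·4 + 3   →  a_1 = 11
4 = 1·3 + 1   →  a_2 = 1

1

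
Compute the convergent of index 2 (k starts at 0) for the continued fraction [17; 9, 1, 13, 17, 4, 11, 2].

171/10

Using pₖ = aₖpₖ₋₁ + pₖ₋₂, qₖ = aₖqₖ₋₁ + qₖ₋₂ (with p₋₁=1, p₋₂=0, q₋₁=0, q₋₂=1):
  k=0: a=17, p=17, q=1
  k=1: a=9, p=154, q=9
  k=2: a=1, p=171, q=10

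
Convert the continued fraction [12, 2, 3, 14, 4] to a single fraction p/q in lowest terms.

5059/407

Fold from the inside: start with 4/1.
  14 + 1/4 = 57/4
  3 + 4/57 = 175/57
  2 + 57/175 = 407/175
  12 + 175/407 = 5059/407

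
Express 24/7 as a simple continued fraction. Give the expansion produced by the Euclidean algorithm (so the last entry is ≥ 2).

24 = 3·7 + 3
7 = 2·3 + 1
3 = 3·1 + 0  (stop)
So 24/7 = [3; 2, 3].

[3; 2, 3]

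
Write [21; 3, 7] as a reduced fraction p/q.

469/22

Fold from the inside: start with 7/1.
  3 + 1/7 = 22/7
  21 + 7/22 = 469/22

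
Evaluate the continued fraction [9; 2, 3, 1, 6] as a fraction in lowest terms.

576/61

Using pₖ = aₖpₖ₋₁ + pₖ₋₂ and qₖ = aₖqₖ₋₁ + qₖ₋₂:
  k=0: a=9, p=9, q=1
  k=1: a=2, p=19, q=2
  k=2: a=3, p=66, q=7
  k=3: a=1, p=85, q=9
  k=4: a=6, p=576, q=61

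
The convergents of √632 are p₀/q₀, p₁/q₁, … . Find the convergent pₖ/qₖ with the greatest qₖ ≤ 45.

1081/43

√632 = [25; 7, 6, 7, 50, …] (period length 4).
Convergents:
  p_0/q_0 = 25/1
  p_1/q_1 = 176/7
  p_2/q_2 = 1081/43
  p_3/q_3 = 7743/308
q_2 = 43 ≤ 45 < 308 = q_3, so the answer is 1081/43.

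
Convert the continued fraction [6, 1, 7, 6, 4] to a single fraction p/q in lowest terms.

Using pₖ = aₖpₖ₋₁ + pₖ₋₂ and qₖ = aₖqₖ₋₁ + qₖ₋₂:
  k=0: a=6, p=6, q=1
  k=1: a=1, p=7, q=1
  k=2: a=7, p=55, q=8
  k=3: a=6, p=337, q=49
  k=4: a=4, p=1403, q=204

1403/204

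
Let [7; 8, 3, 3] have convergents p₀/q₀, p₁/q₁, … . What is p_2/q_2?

Using pₖ = aₖpₖ₋₁ + pₖ₋₂, qₖ = aₖqₖ₋₁ + qₖ₋₂ (with p₋₁=1, p₋₂=0, q₋₁=0, q₋₂=1):
  k=0: a=7, p=7, q=1
  k=1: a=8, p=57, q=8
  k=2: a=3, p=178, q=25

178/25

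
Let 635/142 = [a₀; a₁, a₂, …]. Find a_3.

635 = 4·142 + 67   →  a_0 = 4
142 = 2·67 + 8   →  a_1 = 2
67 = 8·8 + 3   →  a_2 = 8
8 = 2·3 + 2   →  a_3 = 2

2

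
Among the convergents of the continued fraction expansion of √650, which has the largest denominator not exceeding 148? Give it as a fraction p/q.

2575/101

√650 = [25; 2, 50, …] (period length 2).
Convergents:
  p_0/q_0 = 25/1
  p_1/q_1 = 51/2
  p_2/q_2 = 2575/101
  p_3/q_3 = 5201/204
q_2 = 101 ≤ 148 < 204 = q_3, so the answer is 2575/101.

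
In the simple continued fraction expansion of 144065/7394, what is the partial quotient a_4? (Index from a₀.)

144065 = 19·7394 + 3579   →  a_0 = 19
7394 = 2·3579 + 236   →  a_1 = 2
3579 = 15·236 + 39   →  a_2 = 15
236 = 6·39 + 2   →  a_3 = 6
39 = 19·2 + 1   →  a_4 = 19

19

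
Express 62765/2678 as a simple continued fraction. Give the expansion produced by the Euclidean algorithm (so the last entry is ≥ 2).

[23; 2, 3, 2, 16, 3, 3]

62765 = 23·2678 + 1171
2678 = 2·1171 + 336
1171 = 3·336 + 163
336 = 2·163 + 10
163 = 16·10 + 3
10 = 3·3 + 1
3 = 3·1 + 0  (stop)
So 62765/2678 = [23; 2, 3, 2, 16, 3, 3].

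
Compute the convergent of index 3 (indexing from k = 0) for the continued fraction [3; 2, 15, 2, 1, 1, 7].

Using pₖ = aₖpₖ₋₁ + pₖ₋₂, qₖ = aₖqₖ₋₁ + qₖ₋₂ (with p₋₁=1, p₋₂=0, q₋₁=0, q₋₂=1):
  k=0: a=3, p=3, q=1
  k=1: a=2, p=7, q=2
  k=2: a=15, p=108, q=31
  k=3: a=2, p=223, q=64

223/64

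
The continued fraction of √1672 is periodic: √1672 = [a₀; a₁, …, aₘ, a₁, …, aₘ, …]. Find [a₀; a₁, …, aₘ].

a₀ = ⌊√1672⌋ = 40.
With m₀=0, d₀=1 and mₖ₊₁ = dₖaₖ − mₖ, dₖ₊₁ = (n − mₖ₊₁²)/dₖ, aₖ₊₁ = ⌊(a₀+mₖ₊₁)/dₖ₊₁⌋:
  k=1: m=40, d=72, a=1
  k=2: m=32, d=9, a=8
  k=3: m=40, d=8, a=10
  k=4: m=40, d=9, a=8
  k=5: m=32, d=72, a=1
  k=6: m=40, d=1, a=80
d=1 and a=2a₀=80 at k=6, so the next step gives (m, d) = (40, 72) again — its k=1 value — and the period has length 6.

[40; 1, 8, 10, 8, 1, 80]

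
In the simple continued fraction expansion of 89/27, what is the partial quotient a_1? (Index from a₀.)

89 = 3·27 + 8   →  a_0 = 3
27 = 3·8 + 3   →  a_1 = 3

3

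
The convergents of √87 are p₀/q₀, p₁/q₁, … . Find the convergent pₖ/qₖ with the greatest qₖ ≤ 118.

√87 = [9; 3, 18, …] (period length 2).
Convergents:
  p_0/q_0 = 9/1
  p_1/q_1 = 28/3
  p_2/q_2 = 513/55
  p_3/q_3 = 1567/168
q_2 = 55 ≤ 118 < 168 = q_3, so the answer is 513/55.

513/55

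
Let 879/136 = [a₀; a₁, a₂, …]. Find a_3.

3

879 = 6·136 + 63   →  a_0 = 6
136 = 2·63 + 10   →  a_1 = 2
63 = 6·10 + 3   →  a_2 = 6
10 = 3·3 + 1   →  a_3 = 3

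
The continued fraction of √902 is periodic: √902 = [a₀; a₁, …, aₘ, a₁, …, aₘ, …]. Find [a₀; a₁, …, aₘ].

[30; 30, 60]

a₀ = ⌊√902⌋ = 30.
With m₀=0, d₀=1 and mₖ₊₁ = dₖaₖ − mₖ, dₖ₊₁ = (n − mₖ₊₁²)/dₖ, aₖ₊₁ = ⌊(a₀+mₖ₊₁)/dₖ₊₁⌋:
  k=1: m=30, d=2, a=30
  k=2: m=30, d=1, a=60
d=1 and a=2a₀=60 at k=2, so the next step gives (m, d) = (30, 2) again — its k=1 value — and the period has length 2.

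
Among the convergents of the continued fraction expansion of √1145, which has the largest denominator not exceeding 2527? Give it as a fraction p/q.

√1145 = [33; 1, 5, 5, 1, 66, …] (period length 5).
Convergents:
  p_0/q_0 = 33/1
  p_1/q_1 = 34/1
  p_2/q_2 = 203/6
  p_3/q_3 = 1049/31
  p_4/q_4 = 1252/37
  p_5/q_5 = 83681/2473
  p_6/q_6 = 84933/2510
  p_7/q_7 = 508346/15023
q_6 = 2510 ≤ 2527 < 15023 = q_7, so the answer is 84933/2510.

84933/2510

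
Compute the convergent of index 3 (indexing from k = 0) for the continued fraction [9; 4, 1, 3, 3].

175/19

Using pₖ = aₖpₖ₋₁ + pₖ₋₂, qₖ = aₖqₖ₋₁ + qₖ₋₂ (with p₋₁=1, p₋₂=0, q₋₁=0, q₋₂=1):
  k=0: a=9, p=9, q=1
  k=1: a=4, p=37, q=4
  k=2: a=1, p=46, q=5
  k=3: a=3, p=175, q=19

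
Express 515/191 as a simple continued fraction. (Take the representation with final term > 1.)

515 = 2*191 + 133
191 = 1*133 + 58
133 = 2*58 + 17
58 = 3*17 + 7
17 = 2*7 + 3
7 = 2*3 + 1
3 = 3*1 + 0  (stop)
So 515/191 = [2; 1, 2, 3, 2, 2, 3].

[2; 1, 2, 3, 2, 2, 3]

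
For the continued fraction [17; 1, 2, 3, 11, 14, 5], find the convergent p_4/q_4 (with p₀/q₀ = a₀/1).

2000/113

Using pₖ = aₖpₖ₋₁ + pₖ₋₂, qₖ = aₖqₖ₋₁ + qₖ₋₂ (with p₋₁=1, p₋₂=0, q₋₁=0, q₋₂=1):
  k=0: a=17, p=17, q=1
  k=1: a=1, p=18, q=1
  k=2: a=2, p=53, q=3
  k=3: a=3, p=177, q=10
  k=4: a=11, p=2000, q=113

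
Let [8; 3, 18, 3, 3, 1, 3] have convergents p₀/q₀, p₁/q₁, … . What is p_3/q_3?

Using pₖ = aₖpₖ₋₁ + pₖ₋₂, qₖ = aₖqₖ₋₁ + qₖ₋₂ (with p₋₁=1, p₋₂=0, q₋₁=0, q₋₂=1):
  k=0: a=8, p=8, q=1
  k=1: a=3, p=25, q=3
  k=2: a=18, p=458, q=55
  k=3: a=3, p=1399, q=168

1399/168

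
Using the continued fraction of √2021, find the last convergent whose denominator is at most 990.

√2021 = [44; 1, 21, 2, 21, 1, 88, …] (period length 6).
Convergents:
  p_0/q_0 = 44/1
  p_1/q_1 = 45/1
  p_2/q_2 = 989/22
  p_3/q_3 = 2023/45
  p_4/q_4 = 43472/967
  p_5/q_5 = 45495/1012
q_4 = 967 ≤ 990 < 1012 = q_5, so the answer is 43472/967.

43472/967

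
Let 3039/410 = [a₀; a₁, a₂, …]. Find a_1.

2

3039 = 7·410 + 169   →  a_0 = 7
410 = 2·169 + 72   →  a_1 = 2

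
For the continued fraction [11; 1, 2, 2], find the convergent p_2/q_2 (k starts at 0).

Using pₖ = aₖpₖ₋₁ + pₖ₋₂, qₖ = aₖqₖ₋₁ + qₖ₋₂ (with p₋₁=1, p₋₂=0, q₋₁=0, q₋₂=1):
  k=0: a=11, p=11, q=1
  k=1: a=1, p=12, q=1
  k=2: a=2, p=35, q=3

35/3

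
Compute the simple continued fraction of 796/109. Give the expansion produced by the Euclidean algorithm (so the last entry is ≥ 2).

[7; 3, 3, 3, 3]

796 = 7×109 + 33
109 = 3×33 + 10
33 = 3×10 + 3
10 = 3×3 + 1
3 = 3×1 + 0  (stop)
So 796/109 = [7; 3, 3, 3, 3].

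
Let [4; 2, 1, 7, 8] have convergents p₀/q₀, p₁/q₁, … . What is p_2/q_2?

Using pₖ = aₖpₖ₋₁ + pₖ₋₂, qₖ = aₖqₖ₋₁ + qₖ₋₂ (with p₋₁=1, p₋₂=0, q₋₁=0, q₋₂=1):
  k=0: a=4, p=4, q=1
  k=1: a=2, p=9, q=2
  k=2: a=1, p=13, q=3

13/3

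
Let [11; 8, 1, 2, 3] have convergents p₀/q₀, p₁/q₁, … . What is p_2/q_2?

100/9

Using pₖ = aₖpₖ₋₁ + pₖ₋₂, qₖ = aₖqₖ₋₁ + qₖ₋₂ (with p₋₁=1, p₋₂=0, q₋₁=0, q₋₂=1):
  k=0: a=11, p=11, q=1
  k=1: a=8, p=89, q=8
  k=2: a=1, p=100, q=9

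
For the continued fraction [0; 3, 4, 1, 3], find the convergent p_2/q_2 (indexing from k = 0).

Using pₖ = aₖpₖ₋₁ + pₖ₋₂, qₖ = aₖqₖ₋₁ + qₖ₋₂ (with p₋₁=1, p₋₂=0, q₋₁=0, q₋₂=1):
  k=0: a=0, p=0, q=1
  k=1: a=3, p=1, q=3
  k=2: a=4, p=4, q=13

4/13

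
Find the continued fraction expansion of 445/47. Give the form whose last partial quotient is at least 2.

[9; 2, 7, 3]

445 = 9·47 + 22
47 = 2·22 + 3
22 = 7·3 + 1
3 = 3·1 + 0  (stop)
So 445/47 = [9; 2, 7, 3].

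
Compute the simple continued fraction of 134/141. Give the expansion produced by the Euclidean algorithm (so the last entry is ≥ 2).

[0; 1, 19, 7]

134 = 0×141 + 134
141 = 1×134 + 7
134 = 19×7 + 1
7 = 7×1 + 0  (stop)
So 134/141 = [0; 1, 19, 7].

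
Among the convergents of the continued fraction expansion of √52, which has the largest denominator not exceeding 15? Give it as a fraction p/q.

√52 = [7; 4, 1, 2, 1, 4, 14, …] (period length 6).
Convergents:
  p_0/q_0 = 7/1
  p_1/q_1 = 29/4
  p_2/q_2 = 36/5
  p_3/q_3 = 101/14
  p_4/q_4 = 137/19
q_3 = 14 ≤ 15 < 19 = q_4, so the answer is 101/14.

101/14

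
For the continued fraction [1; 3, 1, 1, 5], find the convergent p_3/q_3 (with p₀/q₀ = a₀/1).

9/7

Using pₖ = aₖpₖ₋₁ + pₖ₋₂, qₖ = aₖqₖ₋₁ + qₖ₋₂ (with p₋₁=1, p₋₂=0, q₋₁=0, q₋₂=1):
  k=0: a=1, p=1, q=1
  k=1: a=3, p=4, q=3
  k=2: a=1, p=5, q=4
  k=3: a=1, p=9, q=7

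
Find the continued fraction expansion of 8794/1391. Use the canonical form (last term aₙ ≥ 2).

[6; 3, 9, 1, 1, 7, 3]

8794 = 6*1391 + 448
1391 = 3*448 + 47
448 = 9*47 + 25
47 = 1*25 + 22
25 = 1*22 + 3
22 = 7*3 + 1
3 = 3*1 + 0  (stop)
So 8794/1391 = [6; 3, 9, 1, 1, 7, 3].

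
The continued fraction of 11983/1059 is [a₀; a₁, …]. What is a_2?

11983 = 11·1059 + 334   →  a_0 = 11
1059 = 3·334 + 57   →  a_1 = 3
334 = 5·57 + 49   →  a_2 = 5

5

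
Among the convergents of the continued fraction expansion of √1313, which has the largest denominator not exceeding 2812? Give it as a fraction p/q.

√1313 = [36; 4, 4, 72, …] (period length 3).
Convergents:
  p_0/q_0 = 36/1
  p_1/q_1 = 145/4
  p_2/q_2 = 616/17
  p_3/q_3 = 44497/1228
  p_4/q_4 = 178604/4929
q_3 = 1228 ≤ 2812 < 4929 = q_4, so the answer is 44497/1228.

44497/1228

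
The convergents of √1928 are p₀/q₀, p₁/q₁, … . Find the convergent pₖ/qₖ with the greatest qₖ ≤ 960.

√1928 = [43; 1, 9, 1, 86, …] (period length 4).
Convergents:
  p_0/q_0 = 43/1
  p_1/q_1 = 44/1
  p_2/q_2 = 439/10
  p_3/q_3 = 483/11
  p_4/q_4 = 41977/956
  p_5/q_5 = 42460/967
q_4 = 956 ≤ 960 < 967 = q_5, so the answer is 41977/956.

41977/956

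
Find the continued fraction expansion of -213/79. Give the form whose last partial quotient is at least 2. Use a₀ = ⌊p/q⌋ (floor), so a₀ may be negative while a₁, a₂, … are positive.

-213 = -3·79 + 24
79 = 3·24 + 7
24 = 3·7 + 3
7 = 2·3 + 1
3 = 3·1 + 0  (stop)
So -213/79 = [-3; 3, 3, 2, 3].

[-3; 3, 3, 2, 3]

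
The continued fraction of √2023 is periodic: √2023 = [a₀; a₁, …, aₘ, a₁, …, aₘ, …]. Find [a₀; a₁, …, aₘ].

a₀ = ⌊√2023⌋ = 44.
With m₀=0, d₀=1 and mₖ₊₁ = dₖaₖ − mₖ, dₖ₊₁ = (n − mₖ₊₁²)/dₖ, aₖ₊₁ = ⌊(a₀+mₖ₊₁)/dₖ₊₁⌋:
  k=1: m=44, d=87, a=1
  k=2: m=43, d=2, a=43
  k=3: m=43, d=87, a=1
  k=4: m=44, d=1, a=88
d=1 and a=2a₀=88 at k=4, so the next step gives (m, d) = (44, 87) again — its k=1 value — and the period has length 4.

[44; 1, 43, 1, 88]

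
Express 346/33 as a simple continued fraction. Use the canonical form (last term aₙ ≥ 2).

[10; 2, 16]

346 = 10×33 + 16
33 = 2×16 + 1
16 = 16×1 + 0  (stop)
So 346/33 = [10; 2, 16].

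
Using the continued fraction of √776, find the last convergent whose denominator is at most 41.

√776 = [27; 1, 5, 1, 54, …] (period length 4).
Convergents:
  p_0/q_0 = 27/1
  p_1/q_1 = 28/1
  p_2/q_2 = 167/6
  p_3/q_3 = 195/7
  p_4/q_4 = 10697/384
q_3 = 7 ≤ 41 < 384 = q_4, so the answer is 195/7.

195/7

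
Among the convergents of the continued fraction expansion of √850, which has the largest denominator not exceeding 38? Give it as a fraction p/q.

√850 = [29; 6, 2, 6, 58, …] (period length 4).
Convergents:
  p_0/q_0 = 29/1
  p_1/q_1 = 175/6
  p_2/q_2 = 379/13
  p_3/q_3 = 2449/84
q_2 = 13 ≤ 38 < 84 = q_3, so the answer is 379/13.

379/13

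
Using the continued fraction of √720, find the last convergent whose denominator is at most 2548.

51841/1932

√720 = [26; 1, 4, 1, 52, …] (period length 4).
Convergents:
  p_0/q_0 = 26/1
  p_1/q_1 = 27/1
  p_2/q_2 = 134/5
  p_3/q_3 = 161/6
  p_4/q_4 = 8506/317
  p_5/q_5 = 8667/323
  p_6/q_6 = 43174/1609
  p_7/q_7 = 51841/1932
  p_8/q_8 = 2738906/102073
q_7 = 1932 ≤ 2548 < 102073 = q_8, so the answer is 51841/1932.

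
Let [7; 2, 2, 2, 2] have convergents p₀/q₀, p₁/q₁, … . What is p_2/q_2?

37/5

Using pₖ = aₖpₖ₋₁ + pₖ₋₂, qₖ = aₖqₖ₋₁ + qₖ₋₂ (with p₋₁=1, p₋₂=0, q₋₁=0, q₋₂=1):
  k=0: a=7, p=7, q=1
  k=1: a=2, p=15, q=2
  k=2: a=2, p=37, q=5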